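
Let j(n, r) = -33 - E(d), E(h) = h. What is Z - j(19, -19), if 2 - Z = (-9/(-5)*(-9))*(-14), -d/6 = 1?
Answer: -989/5 ≈ -197.80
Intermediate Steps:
d = -6 (d = -6*1 = -6)
j(n, r) = -27 (j(n, r) = -33 - 1*(-6) = -33 + 6 = -27)
Z = -1124/5 (Z = 2 - -9/(-5)*(-9)*(-14) = 2 - -9*(-⅕)*(-9)*(-14) = 2 - (9/5)*(-9)*(-14) = 2 - (-81)*(-14)/5 = 2 - 1*1134/5 = 2 - 1134/5 = -1124/5 ≈ -224.80)
Z - j(19, -19) = -1124/5 - 1*(-27) = -1124/5 + 27 = -989/5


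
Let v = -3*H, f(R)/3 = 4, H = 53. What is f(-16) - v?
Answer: 171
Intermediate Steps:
f(R) = 12 (f(R) = 3*4 = 12)
v = -159 (v = -3*53 = -159)
f(-16) - v = 12 - 1*(-159) = 12 + 159 = 171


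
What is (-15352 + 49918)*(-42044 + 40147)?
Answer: -65571702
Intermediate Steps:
(-15352 + 49918)*(-42044 + 40147) = 34566*(-1897) = -65571702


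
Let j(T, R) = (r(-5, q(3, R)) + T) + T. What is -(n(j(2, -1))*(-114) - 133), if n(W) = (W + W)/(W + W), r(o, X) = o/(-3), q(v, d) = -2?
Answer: 247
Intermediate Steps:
r(o, X) = -o/3 (r(o, X) = o*(-1/3) = -o/3)
j(T, R) = 5/3 + 2*T (j(T, R) = (-1/3*(-5) + T) + T = (5/3 + T) + T = 5/3 + 2*T)
n(W) = 1 (n(W) = (2*W)/((2*W)) = (2*W)*(1/(2*W)) = 1)
-(n(j(2, -1))*(-114) - 133) = -(1*(-114) - 133) = -(-114 - 133) = -1*(-247) = 247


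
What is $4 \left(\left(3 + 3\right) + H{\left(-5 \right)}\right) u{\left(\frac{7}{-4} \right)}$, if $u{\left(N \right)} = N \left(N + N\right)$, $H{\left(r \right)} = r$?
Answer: $\frac{49}{2} \approx 24.5$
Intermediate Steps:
$u{\left(N \right)} = 2 N^{2}$ ($u{\left(N \right)} = N 2 N = 2 N^{2}$)
$4 \left(\left(3 + 3\right) + H{\left(-5 \right)}\right) u{\left(\frac{7}{-4} \right)} = 4 \left(\left(3 + 3\right) - 5\right) 2 \left(\frac{7}{-4}\right)^{2} = 4 \left(6 - 5\right) 2 \left(7 \left(- \frac{1}{4}\right)\right)^{2} = 4 \cdot 1 \cdot 2 \left(- \frac{7}{4}\right)^{2} = 4 \cdot 2 \cdot \frac{49}{16} = 4 \cdot \frac{49}{8} = \frac{49}{2}$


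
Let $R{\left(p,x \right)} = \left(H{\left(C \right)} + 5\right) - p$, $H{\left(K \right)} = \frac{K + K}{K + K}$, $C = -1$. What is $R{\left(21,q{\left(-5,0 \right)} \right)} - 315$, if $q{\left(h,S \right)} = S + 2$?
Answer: $-330$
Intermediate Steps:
$H{\left(K \right)} = 1$ ($H{\left(K \right)} = \frac{2 K}{2 K} = 2 K \frac{1}{2 K} = 1$)
$q{\left(h,S \right)} = 2 + S$
$R{\left(p,x \right)} = 6 - p$ ($R{\left(p,x \right)} = \left(1 + 5\right) - p = 6 - p$)
$R{\left(21,q{\left(-5,0 \right)} \right)} - 315 = \left(6 - 21\right) - 315 = -15 - 315 = -330$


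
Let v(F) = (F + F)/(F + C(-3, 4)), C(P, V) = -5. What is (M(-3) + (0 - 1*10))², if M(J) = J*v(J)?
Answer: 2401/16 ≈ 150.06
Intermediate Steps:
v(F) = 2*F/(-5 + F) (v(F) = (F + F)/(F - 5) = (2*F)/(-5 + F) = 2*F/(-5 + F))
M(J) = 2*J²/(-5 + J) (M(J) = J*(2*J/(-5 + J)) = 2*J²/(-5 + J))
(M(-3) + (0 - 1*10))² = (2*(-3)²/(-5 - 3) + (0 - 1*10))² = (2*9/(-8) + (0 - 10))² = (2*9*(-⅛) - 10)² = (-9/4 - 10)² = (-49/4)² = 2401/16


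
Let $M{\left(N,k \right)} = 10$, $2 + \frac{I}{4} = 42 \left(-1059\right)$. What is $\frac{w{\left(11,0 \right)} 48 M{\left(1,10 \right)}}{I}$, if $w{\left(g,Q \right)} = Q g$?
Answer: $0$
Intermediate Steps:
$I = -177920$ ($I = -8 + 4 \cdot 42 \left(-1059\right) = -8 + 4 \left(-44478\right) = -8 - 177912 = -177920$)
$\frac{w{\left(11,0 \right)} 48 M{\left(1,10 \right)}}{I} = \frac{0 \cdot 11 \cdot 48 \cdot 10}{-177920} = 0 \cdot 48 \cdot 10 \left(- \frac{1}{177920}\right) = 0 \cdot 10 \left(- \frac{1}{177920}\right) = 0 \left(- \frac{1}{177920}\right) = 0$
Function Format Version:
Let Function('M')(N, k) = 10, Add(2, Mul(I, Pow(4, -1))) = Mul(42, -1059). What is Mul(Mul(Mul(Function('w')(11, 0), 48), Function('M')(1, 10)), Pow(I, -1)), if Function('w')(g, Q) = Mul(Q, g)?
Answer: 0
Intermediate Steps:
I = -177920 (I = Add(-8, Mul(4, Mul(42, -1059))) = Add(-8, Mul(4, -44478)) = Add(-8, -177912) = -177920)
Mul(Mul(Mul(Function('w')(11, 0), 48), Function('M')(1, 10)), Pow(I, -1)) = Mul(Mul(Mul(Mul(0, 11), 48), 10), Pow(-177920, -1)) = Mul(Mul(Mul(0, 48), 10), Rational(-1, 177920)) = Mul(Mul(0, 10), Rational(-1, 177920)) = Mul(0, Rational(-1, 177920)) = 0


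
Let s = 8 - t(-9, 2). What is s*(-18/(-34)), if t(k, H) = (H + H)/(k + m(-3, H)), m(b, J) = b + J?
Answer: 378/85 ≈ 4.4471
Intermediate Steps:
m(b, J) = J + b
t(k, H) = 2*H/(-3 + H + k) (t(k, H) = (H + H)/(k + (H - 3)) = (2*H)/(k + (-3 + H)) = (2*H)/(-3 + H + k) = 2*H/(-3 + H + k))
s = 42/5 (s = 8 - 2*2/(-3 + 2 - 9) = 8 - 2*2/(-10) = 8 - 2*2*(-1)/10 = 8 - 1*(-⅖) = 8 + ⅖ = 42/5 ≈ 8.4000)
s*(-18/(-34)) = 42*(-18/(-34))/5 = 42*(-18*(-1/34))/5 = (42/5)*(9/17) = 378/85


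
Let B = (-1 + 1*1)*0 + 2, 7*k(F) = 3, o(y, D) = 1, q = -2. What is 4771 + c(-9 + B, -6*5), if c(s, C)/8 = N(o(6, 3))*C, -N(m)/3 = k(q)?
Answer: 35557/7 ≈ 5079.6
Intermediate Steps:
k(F) = 3/7 (k(F) = (⅐)*3 = 3/7)
N(m) = -9/7 (N(m) = -3*3/7 = -9/7)
B = 2 (B = (-1 + 1)*0 + 2 = 0*0 + 2 = 0 + 2 = 2)
c(s, C) = -72*C/7 (c(s, C) = 8*(-9*C/7) = -72*C/7)
4771 + c(-9 + B, -6*5) = 4771 - (-432)*5/7 = 4771 - 72/7*(-30) = 4771 + 2160/7 = 35557/7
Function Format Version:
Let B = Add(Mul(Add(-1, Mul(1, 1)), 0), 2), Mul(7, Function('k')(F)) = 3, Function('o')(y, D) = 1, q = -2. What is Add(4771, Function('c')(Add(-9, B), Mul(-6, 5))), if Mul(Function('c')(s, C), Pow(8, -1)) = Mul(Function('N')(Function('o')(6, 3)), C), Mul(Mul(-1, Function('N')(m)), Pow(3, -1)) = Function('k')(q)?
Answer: Rational(35557, 7) ≈ 5079.6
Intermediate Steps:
Function('k')(F) = Rational(3, 7) (Function('k')(F) = Mul(Rational(1, 7), 3) = Rational(3, 7))
Function('N')(m) = Rational(-9, 7) (Function('N')(m) = Mul(-3, Rational(3, 7)) = Rational(-9, 7))
B = 2 (B = Add(Mul(Add(-1, 1), 0), 2) = Add(Mul(0, 0), 2) = Add(0, 2) = 2)
Function('c')(s, C) = Mul(Rational(-72, 7), C) (Function('c')(s, C) = Mul(8, Mul(Rational(-9, 7), C)) = Mul(Rational(-72, 7), C))
Add(4771, Function('c')(Add(-9, B), Mul(-6, 5))) = Add(4771, Mul(Rational(-72, 7), Mul(-6, 5))) = Add(4771, Mul(Rational(-72, 7), -30)) = Add(4771, Rational(2160, 7)) = Rational(35557, 7)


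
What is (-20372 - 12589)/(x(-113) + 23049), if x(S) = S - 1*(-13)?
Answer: -32961/22949 ≈ -1.4363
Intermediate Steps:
x(S) = 13 + S (x(S) = S + 13 = 13 + S)
(-20372 - 12589)/(x(-113) + 23049) = (-20372 - 12589)/((13 - 113) + 23049) = -32961/(-100 + 23049) = -32961/22949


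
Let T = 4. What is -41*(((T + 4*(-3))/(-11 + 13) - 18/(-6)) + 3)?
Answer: -82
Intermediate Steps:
-41*(((T + 4*(-3))/(-11 + 13) - 18/(-6)) + 3) = -41*(((4 + 4*(-3))/(-11 + 13) - 18/(-6)) + 3) = -41*(((4 - 12)/2 - 18*(-⅙)) + 3) = -41*((-8*½ + 3) + 3) = -41*((-4 + 3) + 3) = -41*(-1 + 3) = -41*2 = -82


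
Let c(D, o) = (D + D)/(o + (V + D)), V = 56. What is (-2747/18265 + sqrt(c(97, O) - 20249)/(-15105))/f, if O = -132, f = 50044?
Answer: -2747/914053660 - 13*I*sqrt(52815)/15874207020 ≈ -3.0053e-6 - 1.882e-7*I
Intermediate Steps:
c(D, o) = 2*D/(56 + D + o) (c(D, o) = (D + D)/(o + (56 + D)) = (2*D)/(56 + D + o) = 2*D/(56 + D + o))
(-2747/18265 + sqrt(c(97, O) - 20249)/(-15105))/f = (-2747/18265 + sqrt(2*97/(56 + 97 - 132) - 20249)/(-15105))/50044 = (-2747*1/18265 + sqrt(2*97/21 - 20249)*(-1/15105))*(1/50044) = (-2747/18265 + sqrt(2*97*(1/21) - 20249)*(-1/15105))*(1/50044) = (-2747/18265 + sqrt(194/21 - 20249)*(-1/15105))*(1/50044) = (-2747/18265 + sqrt(-425035/21)*(-1/15105))*(1/50044) = (-2747/18265 + (13*I*sqrt(52815)/21)*(-1/15105))*(1/50044) = (-2747/18265 - 13*I*sqrt(52815)/317205)*(1/50044) = -2747/914053660 - 13*I*sqrt(52815)/15874207020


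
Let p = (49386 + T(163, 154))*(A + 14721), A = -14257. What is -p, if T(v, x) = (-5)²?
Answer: -22926704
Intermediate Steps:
T(v, x) = 25
p = 22926704 (p = (49386 + 25)*(-14257 + 14721) = 49411*464 = 22926704)
-p = -1*22926704 = -22926704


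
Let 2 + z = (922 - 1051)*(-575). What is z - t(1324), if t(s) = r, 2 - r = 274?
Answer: 74445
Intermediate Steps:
z = 74173 (z = -2 + (922 - 1051)*(-575) = -2 - 129*(-575) = -2 + 74175 = 74173)
r = -272 (r = 2 - 1*274 = 2 - 274 = -272)
t(s) = -272
z - t(1324) = 74173 - 1*(-272) = 74173 + 272 = 74445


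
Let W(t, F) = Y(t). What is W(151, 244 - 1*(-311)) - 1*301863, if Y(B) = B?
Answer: -301712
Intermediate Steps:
W(t, F) = t
W(151, 244 - 1*(-311)) - 1*301863 = 151 - 1*301863 = 151 - 301863 = -301712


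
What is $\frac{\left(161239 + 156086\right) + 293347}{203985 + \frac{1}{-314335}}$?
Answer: $\frac{95977791560}{32059812487} \approx 2.9937$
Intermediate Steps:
$\frac{\left(161239 + 156086\right) + 293347}{203985 + \frac{1}{-314335}} = \frac{317325 + 293347}{203985 - \frac{1}{314335}} = \frac{610672}{\frac{64119624974}{314335}} = 610672 \cdot \frac{314335}{64119624974} = \frac{95977791560}{32059812487}$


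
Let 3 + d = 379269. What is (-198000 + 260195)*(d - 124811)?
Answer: 15825828725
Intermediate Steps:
d = 379266 (d = -3 + 379269 = 379266)
(-198000 + 260195)*(d - 124811) = (-198000 + 260195)*(379266 - 124811) = 62195*254455 = 15825828725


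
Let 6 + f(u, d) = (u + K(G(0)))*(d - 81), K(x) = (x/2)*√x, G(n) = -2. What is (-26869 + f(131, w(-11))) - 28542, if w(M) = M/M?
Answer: -65897 + 80*I*√2 ≈ -65897.0 + 113.14*I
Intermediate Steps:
w(M) = 1
K(x) = x^(3/2)/2 (K(x) = (x*(½))*√x = (x/2)*√x = x^(3/2)/2)
f(u, d) = -6 + (-81 + d)*(u - I*√2) (f(u, d) = -6 + (u + (-2)^(3/2)/2)*(d - 81) = -6 + (u + (-2*I*√2)/2)*(-81 + d) = -6 + (u - I*√2)*(-81 + d) = -6 + (-81 + d)*(u - I*√2))
(-26869 + f(131, w(-11))) - 28542 = (-26869 + (-6 - 81*131 + 1*131 + 81*I*√2 - 1*I*1*√2)) - 28542 = (-26869 + (-6 - 10611 + 131 + 81*I*√2 - I*√2)) - 28542 = (-26869 + (-10486 + 80*I*√2)) - 28542 = (-37355 + 80*I*√2) - 28542 = -65897 + 80*I*√2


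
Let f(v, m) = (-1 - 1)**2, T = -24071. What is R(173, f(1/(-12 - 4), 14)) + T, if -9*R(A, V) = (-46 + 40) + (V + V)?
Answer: -216641/9 ≈ -24071.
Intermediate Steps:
f(v, m) = 4 (f(v, m) = (-2)**2 = 4)
R(A, V) = 2/3 - 2*V/9 (R(A, V) = -((-46 + 40) + (V + V))/9 = -(-6 + 2*V)/9 = 2/3 - 2*V/9)
R(173, f(1/(-12 - 4), 14)) + T = (2/3 - 2/9*4) - 24071 = (2/3 - 8/9) - 24071 = -2/9 - 24071 = -216641/9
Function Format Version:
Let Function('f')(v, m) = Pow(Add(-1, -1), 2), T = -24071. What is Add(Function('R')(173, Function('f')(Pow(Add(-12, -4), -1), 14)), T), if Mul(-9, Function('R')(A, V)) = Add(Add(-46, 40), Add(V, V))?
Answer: Rational(-216641, 9) ≈ -24071.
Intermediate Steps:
Function('f')(v, m) = 4 (Function('f')(v, m) = Pow(-2, 2) = 4)
Function('R')(A, V) = Add(Rational(2, 3), Mul(Rational(-2, 9), V)) (Function('R')(A, V) = Mul(Rational(-1, 9), Add(Add(-46, 40), Add(V, V))) = Mul(Rational(-1, 9), Add(-6, Mul(2, V))) = Add(Rational(2, 3), Mul(Rational(-2, 9), V)))
Add(Function('R')(173, Function('f')(Pow(Add(-12, -4), -1), 14)), T) = Add(Add(Rational(2, 3), Mul(Rational(-2, 9), 4)), -24071) = Add(Add(Rational(2, 3), Rational(-8, 9)), -24071) = Add(Rational(-2, 9), -24071) = Rational(-216641, 9)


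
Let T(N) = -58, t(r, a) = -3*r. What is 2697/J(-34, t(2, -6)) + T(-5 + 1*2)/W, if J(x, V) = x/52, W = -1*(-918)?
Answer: -1893323/459 ≈ -4124.9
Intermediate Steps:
W = 918
J(x, V) = x/52 (J(x, V) = x*(1/52) = x/52)
2697/J(-34, t(2, -6)) + T(-5 + 1*2)/W = 2697/(((1/52)*(-34))) - 58/918 = 2697/(-17/26) - 58*1/918 = 2697*(-26/17) - 29/459 = -70122/17 - 29/459 = -1893323/459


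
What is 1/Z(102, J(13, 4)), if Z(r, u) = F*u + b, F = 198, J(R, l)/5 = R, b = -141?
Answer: 1/12729 ≈ 7.8561e-5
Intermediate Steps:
J(R, l) = 5*R
Z(r, u) = -141 + 198*u (Z(r, u) = 198*u - 141 = -141 + 198*u)
1/Z(102, J(13, 4)) = 1/(-141 + 198*(5*13)) = 1/(-141 + 198*65) = 1/(-141 + 12870) = 1/12729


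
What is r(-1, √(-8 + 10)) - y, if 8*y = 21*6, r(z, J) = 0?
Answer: -63/4 ≈ -15.750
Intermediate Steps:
y = 63/4 (y = (21*6)/8 = (⅛)*126 = 63/4 ≈ 15.750)
r(-1, √(-8 + 10)) - y = 0 - 1*63/4 = 0 - 63/4 = -63/4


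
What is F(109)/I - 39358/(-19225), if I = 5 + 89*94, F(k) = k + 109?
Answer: 333656868/160932475 ≈ 2.0733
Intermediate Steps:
F(k) = 109 + k
I = 8371 (I = 5 + 8366 = 8371)
F(109)/I - 39358/(-19225) = (109 + 109)/8371 - 39358/(-19225) = 218*(1/8371) - 39358*(-1/19225) = 218/8371 + 39358/19225 = 333656868/160932475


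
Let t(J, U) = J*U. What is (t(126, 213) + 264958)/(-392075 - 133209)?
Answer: -72949/131321 ≈ -0.55550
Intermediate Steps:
(t(126, 213) + 264958)/(-392075 - 133209) = (126*213 + 264958)/(-392075 - 133209) = (26838 + 264958)/(-525284) = 291796*(-1/525284) = -72949/131321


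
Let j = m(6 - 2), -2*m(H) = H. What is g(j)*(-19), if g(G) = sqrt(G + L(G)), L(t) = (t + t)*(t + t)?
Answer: -19*sqrt(14) ≈ -71.092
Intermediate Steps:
m(H) = -H/2
j = -2 (j = -(6 - 2)/2 = -1/2*4 = -2)
L(t) = 4*t**2 (L(t) = (2*t)*(2*t) = 4*t**2)
g(G) = sqrt(G + 4*G**2)
g(j)*(-19) = sqrt(-2*(1 + 4*(-2)))*(-19) = sqrt(-2*(1 - 8))*(-19) = sqrt(-2*(-7))*(-19) = sqrt(14)*(-19) = -19*sqrt(14)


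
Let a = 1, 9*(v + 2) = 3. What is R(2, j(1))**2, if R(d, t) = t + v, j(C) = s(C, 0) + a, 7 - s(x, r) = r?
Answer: 361/9 ≈ 40.111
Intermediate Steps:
v = -5/3 (v = -2 + (1/9)*3 = -2 + 1/3 = -5/3 ≈ -1.6667)
s(x, r) = 7 - r
j(C) = 8 (j(C) = (7 - 1*0) + 1 = (7 + 0) + 1 = 7 + 1 = 8)
R(d, t) = -5/3 + t (R(d, t) = t - 5/3 = -5/3 + t)
R(2, j(1))**2 = (-5/3 + 8)**2 = (19/3)**2 = 361/9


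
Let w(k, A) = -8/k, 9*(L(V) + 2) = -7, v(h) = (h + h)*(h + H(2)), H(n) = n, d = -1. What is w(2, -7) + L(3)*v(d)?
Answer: 14/9 ≈ 1.5556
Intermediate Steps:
v(h) = 2*h*(2 + h) (v(h) = (h + h)*(h + 2) = (2*h)*(2 + h) = 2*h*(2 + h))
L(V) = -25/9 (L(V) = -2 + (⅑)*(-7) = -2 - 7/9 = -25/9)
w(2, -7) + L(3)*v(d) = -8/2 - 50*(-1)*(2 - 1)/9 = -8*½ - 50*(-1)/9 = -4 - 25/9*(-2) = -4 + 50/9 = 14/9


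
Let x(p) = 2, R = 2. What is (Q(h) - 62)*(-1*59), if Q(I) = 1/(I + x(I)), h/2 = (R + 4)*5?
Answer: 226737/62 ≈ 3657.0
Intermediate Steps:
h = 60 (h = 2*((2 + 4)*5) = 2*(6*5) = 2*30 = 60)
Q(I) = 1/(2 + I) (Q(I) = 1/(I + 2) = 1/(2 + I))
(Q(h) - 62)*(-1*59) = (1/(2 + 60) - 62)*(-1*59) = (1/62 - 62)*(-59) = -3843/62*(-59) = 226737/62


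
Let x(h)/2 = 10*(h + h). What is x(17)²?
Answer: 462400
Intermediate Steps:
x(h) = 40*h (x(h) = 2*(10*(h + h)) = 2*(10*(2*h)) = 2*(20*h) = 40*h)
x(17)² = (40*17)² = 680² = 462400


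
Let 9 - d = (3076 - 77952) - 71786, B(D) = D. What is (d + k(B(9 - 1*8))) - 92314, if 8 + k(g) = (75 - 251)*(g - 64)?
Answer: 65437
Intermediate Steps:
k(g) = 11256 - 176*g (k(g) = -8 + (75 - 251)*(g - 64) = -8 - 176*(-64 + g) = -8 + (11264 - 176*g) = 11256 - 176*g)
d = 146671 (d = 9 - ((3076 - 77952) - 71786) = 9 - (-74876 - 71786) = 9 - 1*(-146662) = 9 + 146662 = 146671)
(d + k(B(9 - 1*8))) - 92314 = (146671 + (11256 - 176*(9 - 1*8))) - 92314 = (146671 + (11256 - 176*(9 - 8))) - 92314 = (146671 + (11256 - 176*1)) - 92314 = (146671 + (11256 - 176)) - 92314 = (146671 + 11080) - 92314 = 157751 - 92314 = 65437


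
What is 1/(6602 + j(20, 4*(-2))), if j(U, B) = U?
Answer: 1/6622 ≈ 0.00015101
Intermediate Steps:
1/(6602 + j(20, 4*(-2))) = 1/(6602 + 20) = 1/6622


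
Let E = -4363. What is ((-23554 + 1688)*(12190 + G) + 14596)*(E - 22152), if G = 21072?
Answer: 19284155228440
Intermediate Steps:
((-23554 + 1688)*(12190 + G) + 14596)*(E - 22152) = ((-23554 + 1688)*(12190 + 21072) + 14596)*(-4363 - 22152) = (-21866*33262 + 14596)*(-26515) = (-727306892 + 14596)*(-26515) = -727292296*(-26515) = 19284155228440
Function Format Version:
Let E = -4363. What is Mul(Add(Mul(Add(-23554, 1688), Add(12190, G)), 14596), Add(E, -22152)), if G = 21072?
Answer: 19284155228440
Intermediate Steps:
Mul(Add(Mul(Add(-23554, 1688), Add(12190, G)), 14596), Add(E, -22152)) = Mul(Add(Mul(Add(-23554, 1688), Add(12190, 21072)), 14596), Add(-4363, -22152)) = Mul(Add(Mul(-21866, 33262), 14596), -26515) = Mul(Add(-727306892, 14596), -26515) = Mul(-727292296, -26515) = 19284155228440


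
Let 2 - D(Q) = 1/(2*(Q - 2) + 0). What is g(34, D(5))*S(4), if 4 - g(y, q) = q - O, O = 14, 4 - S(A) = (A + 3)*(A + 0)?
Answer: -388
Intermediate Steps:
S(A) = 4 - A*(3 + A) (S(A) = 4 - (A + 3)*(A + 0) = 4 - (3 + A)*A = 4 - A*(3 + A))
D(Q) = 2 - 1/(-4 + 2*Q) (D(Q) = 2 - 1/(2*(Q - 2) + 0) = 2 - 1/(2*(-2 + Q) + 0) = 2 - 1/((-4 + 2*Q) + 0) = 2 - 1/(-4 + 2*Q))
g(y, q) = 18 - q (g(y, q) = 4 - (q - 1*14) = 4 - (q - 14) = 4 - (-14 + q) = 4 + (14 - q) = 18 - q)
g(34, D(5))*S(4) = (18 - (-9 + 4*5)/(2*(-2 + 5)))*(4 - 1*4**2 - 3*4) = (18 - (-9 + 20)/(2*3))*(4 - 1*16 - 12) = (18 - 11/(2*3))*(4 - 16 - 12) = (18 - 1*11/6)*(-24) = (18 - 11/6)*(-24) = (97/6)*(-24) = -388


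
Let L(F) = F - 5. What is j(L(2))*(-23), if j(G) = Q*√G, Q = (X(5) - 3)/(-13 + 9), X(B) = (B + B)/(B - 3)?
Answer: 23*I*√3/2 ≈ 19.919*I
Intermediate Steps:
X(B) = 2*B/(-3 + B) (X(B) = (2*B)/(-3 + B) = 2*B/(-3 + B))
Q = -½ (Q = (2*5/(-3 + 5) - 3)/(-13 + 9) = (2*5/2 - 3)/(-4) = (2*5*(½) - 3)*(-¼) = (5 - 3)*(-¼) = 2*(-¼) = -½ ≈ -0.50000)
L(F) = -5 + F
j(G) = -√G/2
j(L(2))*(-23) = -√(-5 + 2)/2*(-23) = -I*√3/2*(-23) = 23*I*√3/2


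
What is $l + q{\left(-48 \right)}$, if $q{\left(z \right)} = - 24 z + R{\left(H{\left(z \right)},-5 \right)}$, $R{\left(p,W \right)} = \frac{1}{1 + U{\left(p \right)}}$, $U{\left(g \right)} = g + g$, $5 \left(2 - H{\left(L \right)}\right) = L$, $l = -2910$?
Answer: $- \frac{212713}{121} \approx -1758.0$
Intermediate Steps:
$H{\left(L \right)} = 2 - \frac{L}{5}$
$U{\left(g \right)} = 2 g$
$R{\left(p,W \right)} = \frac{1}{1 + 2 p}$
$q{\left(z \right)} = \frac{1}{5 - \frac{2 z}{5}} - 24 z$ ($q{\left(z \right)} = - 24 z + \frac{1}{1 + 2 \left(2 - \frac{z}{5}\right)} = - 24 z + \frac{1}{1 - \left(-4 + \frac{2 z}{5}\right)} = - 24 z + \frac{1}{5 - \frac{2 z}{5}} = \frac{1}{5 - \frac{2 z}{5}} - 24 z$)
$l + q{\left(-48 \right)} = -2910 + \frac{-5 - 48 \left(-48\right)^{2} + 600 \left(-48\right)}{-25 + 2 \left(-48\right)} = -2910 + \frac{-5 - 110592 - 28800}{-25 - 96} = -2910 + \frac{-5 - 110592 - 28800}{-121} = -2910 - - \frac{139397}{121} = -2910 + \frac{139397}{121} = - \frac{212713}{121}$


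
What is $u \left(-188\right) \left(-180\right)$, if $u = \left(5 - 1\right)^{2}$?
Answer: $541440$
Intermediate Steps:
$u = 16$ ($u = 4^{2} = 16$)
$u \left(-188\right) \left(-180\right) = 16 \left(-188\right) \left(-180\right) = \left(-3008\right) \left(-180\right) = 541440$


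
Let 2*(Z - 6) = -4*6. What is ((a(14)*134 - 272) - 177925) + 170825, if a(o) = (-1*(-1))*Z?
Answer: -8176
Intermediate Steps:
Z = -6 (Z = 6 + (-4*6)/2 = 6 + (½)*(-24) = 6 - 12 = -6)
a(o) = -6 (a(o) = -1*(-1)*(-6) = 1*(-6) = -6)
((a(14)*134 - 272) - 177925) + 170825 = ((-6*134 - 272) - 177925) + 170825 = ((-804 - 272) - 177925) + 170825 = (-1076 - 177925) + 170825 = -179001 + 170825 = -8176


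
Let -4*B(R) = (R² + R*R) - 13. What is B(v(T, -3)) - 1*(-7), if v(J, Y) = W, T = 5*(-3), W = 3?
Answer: 23/4 ≈ 5.7500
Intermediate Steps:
T = -15
v(J, Y) = 3
B(R) = 13/4 - R²/2 (B(R) = -((R² + R*R) - 13)/4 = -((R² + R²) - 13)/4 = -(2*R² - 13)/4 = -(-13 + 2*R²)/4 = 13/4 - R²/2)
B(v(T, -3)) - 1*(-7) = (13/4 - ½*3²) - 1*(-7) = (13/4 - ½*9) + 7 = (13/4 - 9/2) + 7 = -5/4 + 7 = 23/4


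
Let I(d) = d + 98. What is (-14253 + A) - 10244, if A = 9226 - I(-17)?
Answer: -15352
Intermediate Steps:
I(d) = 98 + d
A = 9145 (A = 9226 - (98 - 17) = 9226 - 1*81 = 9226 - 81 = 9145)
(-14253 + A) - 10244 = (-14253 + 9145) - 10244 = -5108 - 10244 = -15352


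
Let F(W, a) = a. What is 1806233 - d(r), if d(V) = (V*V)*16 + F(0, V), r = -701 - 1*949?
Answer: -41752117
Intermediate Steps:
r = -1650 (r = -701 - 949 = -1650)
d(V) = V + 16*V**2 (d(V) = (V*V)*16 + V = V**2*16 + V = 16*V**2 + V = V + 16*V**2)
1806233 - d(r) = 1806233 - (-1650)*(1 + 16*(-1650)) = 1806233 - (-1650)*(1 - 26400) = 1806233 - (-1650)*(-26399) = 1806233 - 1*43558350 = 1806233 - 43558350 = -41752117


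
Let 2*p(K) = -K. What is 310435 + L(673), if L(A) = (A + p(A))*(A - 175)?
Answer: 478012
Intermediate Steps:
p(K) = -K/2 (p(K) = (-K)/2 = -K/2)
L(A) = A*(-175 + A)/2 (L(A) = (A - A/2)*(A - 175) = (A/2)*(-175 + A) = A*(-175 + A)/2)
310435 + L(673) = 310435 + (½)*673*(-175 + 673) = 310435 + (½)*673*498 = 310435 + 167577 = 478012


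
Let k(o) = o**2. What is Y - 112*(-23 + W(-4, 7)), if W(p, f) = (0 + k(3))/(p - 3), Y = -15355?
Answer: -12635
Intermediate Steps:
W(p, f) = 9/(-3 + p) (W(p, f) = (0 + 3**2)/(p - 3) = (0 + 9)/(-3 + p) = 9/(-3 + p))
Y - 112*(-23 + W(-4, 7)) = -15355 - 112*(-23 + 9/(-3 - 4)) = -15355 - 112*(-23 + 9/(-7)) = -15355 - 112*(-23 + 9*(-1/7)) = -15355 - 112*(-23 - 9/7) = -15355 - 112*(-170/7) = -15355 + 2720 = -12635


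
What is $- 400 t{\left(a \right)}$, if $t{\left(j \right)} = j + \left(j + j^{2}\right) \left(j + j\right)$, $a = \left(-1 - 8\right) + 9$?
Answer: $0$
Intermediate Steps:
$a = 0$ ($a = -9 + 9 = 0$)
$t{\left(j \right)} = j + 2 j \left(j + j^{2}\right)$ ($t{\left(j \right)} = j + \left(j + j^{2}\right) 2 j = j + 2 j \left(j + j^{2}\right)$)
$- 400 t{\left(a \right)} = - 400 \cdot 0 \left(1 + 2 \cdot 0 + 2 \cdot 0^{2}\right) = - 400 \cdot 0 \left(1 + 0 + 2 \cdot 0\right) = - 400 \cdot 0 \left(1 + 0 + 0\right) = - 400 \cdot 0 \cdot 1 = \left(-400\right) 0 = 0$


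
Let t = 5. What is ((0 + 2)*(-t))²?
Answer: 100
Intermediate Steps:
((0 + 2)*(-t))² = ((0 + 2)*(-1*5))² = (2*(-5))² = (-10)² = 100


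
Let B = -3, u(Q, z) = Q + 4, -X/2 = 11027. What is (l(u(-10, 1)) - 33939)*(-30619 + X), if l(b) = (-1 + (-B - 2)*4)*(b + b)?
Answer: 1789565175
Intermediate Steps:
X = -22054 (X = -2*11027 = -22054)
u(Q, z) = 4 + Q
l(b) = 6*b (l(b) = (-1 + (-1*(-3) - 2)*4)*(b + b) = (-1 + (3 - 2)*4)*(2*b) = (-1 + 1*4)*(2*b) = (-1 + 4)*(2*b) = 3*(2*b) = 6*b)
(l(u(-10, 1)) - 33939)*(-30619 + X) = (6*(4 - 10) - 33939)*(-30619 - 22054) = (6*(-6) - 33939)*(-52673) = (-36 - 33939)*(-52673) = -33975*(-52673) = 1789565175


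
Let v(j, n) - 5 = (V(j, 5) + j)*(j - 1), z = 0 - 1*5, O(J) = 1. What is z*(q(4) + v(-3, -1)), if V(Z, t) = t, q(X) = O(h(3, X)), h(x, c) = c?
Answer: 10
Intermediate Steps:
q(X) = 1
z = -5 (z = 0 - 5 = -5)
v(j, n) = 5 + (-1 + j)*(5 + j) (v(j, n) = 5 + (5 + j)*(j - 1) = 5 + (5 + j)*(-1 + j) = 5 + (-1 + j)*(5 + j))
z*(q(4) + v(-3, -1)) = -5*(1 - 3*(4 - 3)) = -5*(1 - 3*1) = -5*(1 - 3) = -5*(-2) = 10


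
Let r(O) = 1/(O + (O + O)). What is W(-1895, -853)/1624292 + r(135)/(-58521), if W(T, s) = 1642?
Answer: 19457712959/19248676406730 ≈ 0.0010109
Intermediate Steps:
r(O) = 1/(3*O) (r(O) = 1/(O + 2*O) = 1/(3*O))
W(-1895, -853)/1624292 + r(135)/(-58521) = 1642/1624292 + ((⅓)/135)/(-58521) = 1642*(1/1624292) + ((⅓)*(1/135))*(-1/58521) = 821/812146 + (1/405)*(-1/58521) = 821/812146 - 1/23701005 = 19457712959/19248676406730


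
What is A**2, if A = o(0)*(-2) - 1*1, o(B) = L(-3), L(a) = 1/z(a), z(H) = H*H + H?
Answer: 16/9 ≈ 1.7778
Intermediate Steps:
z(H) = H + H**2 (z(H) = H**2 + H = H + H**2)
L(a) = 1/(a*(1 + a))
o(B) = 1/6 (o(B) = 1/((-3)*(1 - 3)) = -1/3/(-2) = -1/3*(-1/2) = 1/6)
A = -4/3 (A = (1/6)*(-2) - 1*1 = -1/3 - 1 = -4/3 ≈ -1.3333)
A**2 = (-4/3)**2 = 16/9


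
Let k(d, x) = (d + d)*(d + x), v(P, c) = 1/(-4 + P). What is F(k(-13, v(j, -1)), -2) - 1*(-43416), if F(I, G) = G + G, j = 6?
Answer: 43412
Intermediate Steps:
k(d, x) = 2*d*(d + x) (k(d, x) = (2*d)*(d + x) = 2*d*(d + x))
F(I, G) = 2*G
F(k(-13, v(j, -1)), -2) - 1*(-43416) = 2*(-2) - 1*(-43416) = -4 + 43416 = 43412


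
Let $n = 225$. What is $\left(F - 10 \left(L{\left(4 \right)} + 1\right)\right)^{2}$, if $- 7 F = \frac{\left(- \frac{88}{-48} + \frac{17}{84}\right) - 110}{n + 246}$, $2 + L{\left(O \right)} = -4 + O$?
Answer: $\frac{857814949489}{8522243856} \approx 100.66$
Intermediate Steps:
$L{\left(O \right)} = -6 + O$ ($L{\left(O \right)} = -2 + \left(-4 + O\right) = -6 + O$)
$F = \frac{3023}{92316}$ ($F = - \frac{\left(\left(- \frac{88}{-48} + \frac{17}{84}\right) - 110\right) \frac{1}{225 + 246}}{7} = - \frac{\left(\left(\left(-88\right) \left(- \frac{1}{48}\right) + 17 \cdot \frac{1}{84}\right) - 110\right) \frac{1}{471}}{7} = - \frac{\left(\left(\frac{11}{6} + \frac{17}{84}\right) - 110\right) \frac{1}{471}}{7} = - \frac{\left(\frac{57}{28} - 110\right) \frac{1}{471}}{7} = - \frac{\left(- \frac{3023}{28}\right) \frac{1}{471}}{7} = \left(- \frac{1}{7}\right) \left(- \frac{3023}{13188}\right) = \frac{3023}{92316} \approx 0.032746$)
$\left(F - 10 \left(L{\left(4 \right)} + 1\right)\right)^{2} = \left(\frac{3023}{92316} - 10 \left(\left(-6 + 4\right) + 1\right)\right)^{2} = \left(\frac{3023}{92316} - 10 \left(-2 + 1\right)\right)^{2} = \left(\frac{3023}{92316} - -10\right)^{2} = \left(\frac{3023}{92316} + 10\right)^{2} = \left(\frac{926183}{92316}\right)^{2} = \frac{857814949489}{8522243856}$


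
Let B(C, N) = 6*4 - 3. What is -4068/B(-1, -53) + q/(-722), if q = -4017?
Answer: -950913/5054 ≈ -188.15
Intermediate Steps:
B(C, N) = 21 (B(C, N) = 24 - 3 = 21)
-4068/B(-1, -53) + q/(-722) = -4068/21 - 4017/(-722) = -4068*1/21 - 4017*(-1/722) = -1356/7 + 4017/722 = -950913/5054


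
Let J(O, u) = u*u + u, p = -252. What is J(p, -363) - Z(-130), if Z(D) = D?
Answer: 131536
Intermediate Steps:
J(O, u) = u + u² (J(O, u) = u² + u = u + u²)
J(p, -363) - Z(-130) = -363*(1 - 363) - 1*(-130) = -363*(-362) + 130 = 131406 + 130 = 131536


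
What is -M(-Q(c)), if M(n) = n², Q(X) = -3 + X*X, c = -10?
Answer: -9409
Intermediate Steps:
Q(X) = -3 + X²
-M(-Q(c)) = -(-(-3 + (-10)²))² = -(-(-3 + 100))² = -(-1*97)² = -1*(-97)² = -1*9409 = -9409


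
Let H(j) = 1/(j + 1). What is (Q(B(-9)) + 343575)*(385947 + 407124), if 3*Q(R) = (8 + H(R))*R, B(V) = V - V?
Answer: 272479368825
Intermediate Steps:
B(V) = 0
H(j) = 1/(1 + j)
Q(R) = R*(8 + 1/(1 + R))/3 (Q(R) = ((8 + 1/(1 + R))*R)/3 = (R*(8 + 1/(1 + R)))/3 = R*(8 + 1/(1 + R))/3)
(Q(B(-9)) + 343575)*(385947 + 407124) = ((⅓)*0*(9 + 8*0)/(1 + 0) + 343575)*(385947 + 407124) = ((⅓)*0*(9 + 0)/1 + 343575)*793071 = ((⅓)*0*1*9 + 343575)*793071 = (0 + 343575)*793071 = 343575*793071 = 272479368825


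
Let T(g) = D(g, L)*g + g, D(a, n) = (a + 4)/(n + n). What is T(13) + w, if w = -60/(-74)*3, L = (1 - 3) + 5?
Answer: 11603/222 ≈ 52.266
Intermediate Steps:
L = 3 (L = -2 + 5 = 3)
D(a, n) = (4 + a)/(2*n) (D(a, n) = (4 + a)/((2*n)) = (4 + a)*(1/(2*n)) = (4 + a)/(2*n))
T(g) = g + g*(⅔ + g/6) (T(g) = ((½)*(4 + g)/3)*g + g = ((½)*(⅓)*(4 + g))*g + g = (⅔ + g/6)*g + g = g*(⅔ + g/6) + g = g + g*(⅔ + g/6))
w = 90/37 (w = -60*(-1/74)*3 = (30/37)*3 = 90/37 ≈ 2.4324)
T(13) + w = (⅙)*13*(10 + 13) + 90/37 = (⅙)*13*23 + 90/37 = 299/6 + 90/37 = 11603/222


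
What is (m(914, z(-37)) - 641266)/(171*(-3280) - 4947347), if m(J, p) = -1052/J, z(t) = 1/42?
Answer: 293059088/2517259739 ≈ 0.11642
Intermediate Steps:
z(t) = 1/42
(m(914, z(-37)) - 641266)/(171*(-3280) - 4947347) = (-1052/914 - 641266)/(171*(-3280) - 4947347) = (-1052*1/914 - 641266)/(-560880 - 4947347) = (-526/457 - 641266)/(-5508227) = -293059088/457*(-1/5508227) = 293059088/2517259739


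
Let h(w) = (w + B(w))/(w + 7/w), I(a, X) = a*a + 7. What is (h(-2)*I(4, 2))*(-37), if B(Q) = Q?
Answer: -6808/11 ≈ -618.91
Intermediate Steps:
I(a, X) = 7 + a² (I(a, X) = a² + 7 = 7 + a²)
h(w) = 2*w/(w + 7/w) (h(w) = (w + w)/(w + 7/w) = (2*w)/(w + 7/w) = 2*w/(w + 7/w))
(h(-2)*I(4, 2))*(-37) = ((2*(-2)²/(7 + (-2)²))*(7 + 4²))*(-37) = ((2*4/(7 + 4))*(7 + 16))*(-37) = ((2*4/11)*23)*(-37) = ((2*4*(1/11))*23)*(-37) = ((8/11)*23)*(-37) = (184/11)*(-37) = -6808/11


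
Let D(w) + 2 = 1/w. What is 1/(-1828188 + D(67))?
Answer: -67/122488729 ≈ -5.4699e-7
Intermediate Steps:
D(w) = -2 + 1/w
1/(-1828188 + D(67)) = 1/(-1828188 + (-2 + 1/67)) = 1/(-1828188 - 133/67) = 1/(-122488729/67) = -67/122488729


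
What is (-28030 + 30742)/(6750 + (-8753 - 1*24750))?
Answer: -2712/26753 ≈ -0.10137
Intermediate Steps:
(-28030 + 30742)/(6750 + (-8753 - 1*24750)) = 2712/(6750 + (-8753 - 24750)) = 2712/(6750 - 33503) = 2712/(-26753) = 2712*(-1/26753) = -2712/26753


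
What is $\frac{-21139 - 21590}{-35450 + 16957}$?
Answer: $\frac{42729}{18493} \approx 2.3106$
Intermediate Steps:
$\frac{-21139 - 21590}{-35450 + 16957} = - \frac{42729}{-18493} = \left(-42729\right) \left(- \frac{1}{18493}\right) = \frac{42729}{18493}$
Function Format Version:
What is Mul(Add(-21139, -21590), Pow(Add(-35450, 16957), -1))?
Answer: Rational(42729, 18493) ≈ 2.3106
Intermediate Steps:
Mul(Add(-21139, -21590), Pow(Add(-35450, 16957), -1)) = Mul(-42729, Pow(-18493, -1)) = Mul(-42729, Rational(-1, 18493)) = Rational(42729, 18493)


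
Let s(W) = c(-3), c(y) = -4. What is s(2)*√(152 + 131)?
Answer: -4*√283 ≈ -67.290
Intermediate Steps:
s(W) = -4
s(2)*√(152 + 131) = -4*√(152 + 131) = -4*√283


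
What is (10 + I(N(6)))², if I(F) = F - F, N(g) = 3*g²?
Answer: 100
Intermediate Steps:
I(F) = 0
(10 + I(N(6)))² = (10 + 0)² = 10² = 100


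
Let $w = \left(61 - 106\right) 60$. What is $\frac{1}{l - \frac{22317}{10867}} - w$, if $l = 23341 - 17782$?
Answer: $\frac{163045818067}{60387336} \approx 2700.0$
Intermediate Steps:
$w = -2700$ ($w = \left(-45\right) 60 = -2700$)
$l = 5559$ ($l = 23341 - 17782 = 5559$)
$\frac{1}{l - \frac{22317}{10867}} - w = \frac{1}{5559 - \frac{22317}{10867}} - -2700 = \frac{1}{5559 - \frac{22317}{10867}} + 2700 = \frac{1}{\frac{60387336}{10867}} + 2700 = \frac{10867}{60387336} + 2700 = \frac{163045818067}{60387336}$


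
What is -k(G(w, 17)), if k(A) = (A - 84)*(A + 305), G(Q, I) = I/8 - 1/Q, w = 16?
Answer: 6440943/256 ≈ 25160.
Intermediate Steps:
G(Q, I) = -1/Q + I/8 (G(Q, I) = I*(⅛) - 1/Q = I/8 - 1/Q = -1/Q + I/8)
k(A) = (-84 + A)*(305 + A)
-k(G(w, 17)) = -(-25620 + (-1/16 + (⅛)*17)² + 221*(-1/16 + (⅛)*17)) = -(-25620 + (-1*1/16 + 17/8)² + 221*(-1*1/16 + 17/8)) = -(-25620 + (-1/16 + 17/8)² + 221*(-1/16 + 17/8)) = -(-25620 + (33/16)² + 221*(33/16)) = -(-25620 + 1089/256 + 7293/16) = -1*(-6440943/256) = 6440943/256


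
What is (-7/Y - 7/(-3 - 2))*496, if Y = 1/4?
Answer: -65968/5 ≈ -13194.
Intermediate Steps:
Y = ¼ ≈ 0.25000
(-7/Y - 7/(-3 - 2))*496 = (-7/¼ - 7/(-3 - 2))*496 = (-7*4 - 7/(-5))*496 = (-28 - 7*(-⅕))*496 = (-28 + 7/5)*496 = -133/5*496 = -65968/5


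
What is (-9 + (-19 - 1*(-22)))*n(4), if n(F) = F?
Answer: -24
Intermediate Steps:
(-9 + (-19 - 1*(-22)))*n(4) = (-9 + (-19 - 1*(-22)))*4 = (-9 + (-19 + 22))*4 = (-9 + 3)*4 = -6*4 = -24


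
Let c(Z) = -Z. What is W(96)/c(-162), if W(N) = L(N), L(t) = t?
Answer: 16/27 ≈ 0.59259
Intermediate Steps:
W(N) = N
W(96)/c(-162) = 96/((-1*(-162))) = 96/162 = 96*(1/162) = 16/27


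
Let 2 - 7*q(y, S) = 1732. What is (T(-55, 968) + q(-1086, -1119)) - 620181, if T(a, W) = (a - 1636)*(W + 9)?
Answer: -15907746/7 ≈ -2.2725e+6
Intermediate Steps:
q(y, S) = -1730/7 (q(y, S) = 2/7 - ⅐*1732 = 2/7 - 1732/7 = -1730/7)
T(a, W) = (-1636 + a)*(9 + W)
(T(-55, 968) + q(-1086, -1119)) - 620181 = ((-14724 - 1636*968 + 9*(-55) + 968*(-55)) - 1730/7) - 620181 = ((-14724 - 1583648 - 495 - 53240) - 1730/7) - 620181 = (-1652107 - 1730/7) - 620181 = -11566479/7 - 620181 = -15907746/7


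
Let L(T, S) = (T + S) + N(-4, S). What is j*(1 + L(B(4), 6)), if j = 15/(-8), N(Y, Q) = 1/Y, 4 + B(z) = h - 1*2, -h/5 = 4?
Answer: 1155/32 ≈ 36.094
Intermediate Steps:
h = -20 (h = -5*4 = -20)
B(z) = -26 (B(z) = -4 + (-20 - 1*2) = -4 + (-20 - 2) = -4 - 22 = -26)
j = -15/8 (j = 15*(-1/8) = -15/8 ≈ -1.8750)
L(T, S) = -1/4 + S + T (L(T, S) = (T + S) + 1/(-4) = (S + T) - 1/4 = -1/4 + S + T)
j*(1 + L(B(4), 6)) = -15*(1 + (-1/4 + 6 - 26))/8 = -15*(1 - 81/4)/8 = -15/8*(-77/4) = 1155/32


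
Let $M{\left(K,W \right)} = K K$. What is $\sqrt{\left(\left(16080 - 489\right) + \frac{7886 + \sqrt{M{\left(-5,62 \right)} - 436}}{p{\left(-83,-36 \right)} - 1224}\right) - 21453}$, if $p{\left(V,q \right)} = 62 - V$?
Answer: $\frac{\sqrt{-6833289736 - 1079 i \sqrt{411}}}{1079} \approx 0.00012262 - 76.611 i$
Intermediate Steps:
$M{\left(K,W \right)} = K^{2}$
$\sqrt{\left(\left(16080 - 489\right) + \frac{7886 + \sqrt{M{\left(-5,62 \right)} - 436}}{p{\left(-83,-36 \right)} - 1224}\right) - 21453} = \sqrt{\left(\left(16080 - 489\right) + \frac{7886 + \sqrt{\left(-5\right)^{2} - 436}}{\left(62 - -83\right) - 1224}\right) - 21453} = \sqrt{\left(15591 + \frac{7886 + \sqrt{25 - 436}}{\left(62 + 83\right) - 1224}\right) - 21453} = \sqrt{\left(15591 + \frac{7886 + \sqrt{-411}}{145 - 1224}\right) - 21453} = \sqrt{\left(15591 + \frac{7886 + i \sqrt{411}}{-1079}\right) - 21453} = \sqrt{\left(15591 + \left(7886 + i \sqrt{411}\right) \left(- \frac{1}{1079}\right)\right) - 21453} = \sqrt{\left(15591 - \left(\frac{7886}{1079} + \frac{i \sqrt{411}}{1079}\right)\right) - 21453} = \sqrt{\left(\frac{16814803}{1079} - \frac{i \sqrt{411}}{1079}\right) - 21453} = \sqrt{- \frac{6332984}{1079} - \frac{i \sqrt{411}}{1079}}$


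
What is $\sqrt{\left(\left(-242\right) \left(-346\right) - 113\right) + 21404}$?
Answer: $\sqrt{105023} \approx 324.07$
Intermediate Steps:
$\sqrt{\left(\left(-242\right) \left(-346\right) - 113\right) + 21404} = \sqrt{\left(83732 - 113\right) + 21404} = \sqrt{83619 + 21404} = \sqrt{105023}$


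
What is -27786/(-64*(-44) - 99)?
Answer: -2526/247 ≈ -10.227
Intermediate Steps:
-27786/(-64*(-44) - 99) = -27786/(2816 - 99) = -27786/2717 = -27786*1/2717 = -2526/247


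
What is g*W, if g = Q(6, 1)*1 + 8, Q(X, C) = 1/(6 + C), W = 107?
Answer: 6099/7 ≈ 871.29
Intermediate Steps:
g = 57/7 (g = 1/(6 + 1) + 8 = 1/7 + 8 = 57/7 ≈ 8.1429)
g*W = (57/7)*107 = 6099/7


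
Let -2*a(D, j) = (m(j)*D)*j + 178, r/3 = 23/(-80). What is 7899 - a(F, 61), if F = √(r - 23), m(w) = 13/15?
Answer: 7988 + 793*I*√9545/600 ≈ 7988.0 + 129.12*I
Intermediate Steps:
m(w) = 13/15 (m(w) = 13*(1/15) = 13/15)
r = -69/80 (r = 3*(23/(-80)) = 3*(23*(-1/80)) = 3*(-23/80) = -69/80 ≈ -0.86250)
F = I*√9545/20 (F = √(-69/80 - 23) = √(-1909/80) = I*√9545/20 ≈ 4.8849*I)
a(D, j) = -89 - 13*D*j/30 (a(D, j) = -((13*D/15)*j + 178)/2 = -(13*D*j/15 + 178)/2 = -(178 + 13*D*j/15)/2 = -89 - 13*D*j/30)
7899 - a(F, 61) = 7899 - (-89 - 13/30*I*√9545/20*61) = 7899 - (-89 - 793*I*√9545/600) = 7899 + (89 + 793*I*√9545/600) = 7988 + 793*I*√9545/600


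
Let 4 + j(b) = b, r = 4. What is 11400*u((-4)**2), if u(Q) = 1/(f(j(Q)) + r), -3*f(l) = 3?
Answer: 3800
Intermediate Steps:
j(b) = -4 + b
f(l) = -1 (f(l) = -1/3*3 = -1)
u(Q) = 1/3 (u(Q) = 1/(-1 + 4) = 1/3)
11400*u((-4)**2) = 11400*(1/3) = 3800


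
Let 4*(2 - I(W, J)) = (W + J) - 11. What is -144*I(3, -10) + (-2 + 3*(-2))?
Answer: -944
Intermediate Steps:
I(W, J) = 19/4 - J/4 - W/4 (I(W, J) = 2 - ((W + J) - 11)/4 = 2 - ((J + W) - 11)/4 = 2 - (-11 + J + W)/4 = 2 + (11/4 - J/4 - W/4) = 19/4 - J/4 - W/4)
-144*I(3, -10) + (-2 + 3*(-2)) = -144*(19/4 - ¼*(-10) - ¼*3) + (-2 + 3*(-2)) = -144*(19/4 + 5/2 - ¾) + (-2 - 6) = -144*13/2 - 8 = -936 - 8 = -944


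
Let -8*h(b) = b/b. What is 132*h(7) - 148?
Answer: -329/2 ≈ -164.50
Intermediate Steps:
h(b) = -1/8 (h(b) = -b/(8*b) = -1/8*1 = -1/8)
132*h(7) - 148 = 132*(-1/8) - 148 = -33/2 - 148 = -329/2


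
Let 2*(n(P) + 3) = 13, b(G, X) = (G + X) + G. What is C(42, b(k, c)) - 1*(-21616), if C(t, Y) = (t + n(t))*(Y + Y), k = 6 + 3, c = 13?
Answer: 24437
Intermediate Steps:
k = 9
b(G, X) = X + 2*G
n(P) = 7/2 (n(P) = -3 + (½)*13 = -3 + 13/2 = 7/2)
C(t, Y) = 2*Y*(7/2 + t) (C(t, Y) = (t + 7/2)*(Y + Y) = (7/2 + t)*(2*Y) = 2*Y*(7/2 + t))
C(42, b(k, c)) - 1*(-21616) = (13 + 2*9)*(7 + 2*42) - 1*(-21616) = (13 + 18)*(7 + 84) + 21616 = 31*91 + 21616 = 2821 + 21616 = 24437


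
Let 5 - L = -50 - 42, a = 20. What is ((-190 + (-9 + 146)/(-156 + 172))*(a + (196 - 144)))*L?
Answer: -2534319/2 ≈ -1.2672e+6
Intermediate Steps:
L = 97 (L = 5 - (-50 - 42) = 5 - 1*(-92) = 5 + 92 = 97)
((-190 + (-9 + 146)/(-156 + 172))*(a + (196 - 144)))*L = ((-190 + (-9 + 146)/(-156 + 172))*(20 + (196 - 144)))*97 = ((-190 + 137/16)*(20 + 52))*97 = ((-190 + 137*(1/16))*72)*97 = ((-190 + 137/16)*72)*97 = -2903/16*72*97 = -26127/2*97 = -2534319/2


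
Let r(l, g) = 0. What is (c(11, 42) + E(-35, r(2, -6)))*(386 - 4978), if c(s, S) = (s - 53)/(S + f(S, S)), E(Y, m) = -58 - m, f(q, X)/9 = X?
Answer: 1333976/5 ≈ 2.6680e+5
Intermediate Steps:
f(q, X) = 9*X
c(s, S) = (-53 + s)/(10*S) (c(s, S) = (s - 53)/(S + 9*S) = (-53 + s)/((10*S)) = (-53 + s)*(1/(10*S)) = (-53 + s)/(10*S))
(c(11, 42) + E(-35, r(2, -6)))*(386 - 4978) = ((⅒)*(-53 + 11)/42 + (-58 - 1*0))*(386 - 4978) = ((⅒)*(1/42)*(-42) + (-58 + 0))*(-4592) = (-⅒ - 58)*(-4592) = -581/10*(-4592) = 1333976/5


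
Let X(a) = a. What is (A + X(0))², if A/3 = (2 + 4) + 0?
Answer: 324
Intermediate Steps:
A = 18 (A = 3*((2 + 4) + 0) = 3*(6 + 0) = 3*6 = 18)
(A + X(0))² = (18 + 0)² = 18² = 324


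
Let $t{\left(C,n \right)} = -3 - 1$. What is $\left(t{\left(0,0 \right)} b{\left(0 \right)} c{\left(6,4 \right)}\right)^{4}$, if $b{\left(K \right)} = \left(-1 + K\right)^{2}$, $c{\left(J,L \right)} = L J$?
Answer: $84934656$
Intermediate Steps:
$t{\left(C,n \right)} = -4$
$c{\left(J,L \right)} = J L$
$\left(t{\left(0,0 \right)} b{\left(0 \right)} c{\left(6,4 \right)}\right)^{4} = \left(- 4 \left(-1 + 0\right)^{2} \cdot 6 \cdot 4\right)^{4} = \left(- 4 \left(-1\right)^{2} \cdot 24\right)^{4} = \left(\left(-4\right) 1 \cdot 24\right)^{4} = \left(\left(-4\right) 24\right)^{4} = \left(-96\right)^{4} = 84934656$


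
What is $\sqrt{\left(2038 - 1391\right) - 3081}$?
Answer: $i \sqrt{2434} \approx 49.336 i$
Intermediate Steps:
$\sqrt{\left(2038 - 1391\right) - 3081} = \sqrt{647 - 3081} = \sqrt{-2434} = i \sqrt{2434}$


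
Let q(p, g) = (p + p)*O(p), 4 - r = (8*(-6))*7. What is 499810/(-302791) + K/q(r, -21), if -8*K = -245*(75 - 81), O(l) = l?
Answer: -92489367877/56004223360 ≈ -1.6515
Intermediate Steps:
K = -735/4 (K = -(-245)*(75 - 81)/8 = -(-245)*(-6)/8 = -⅛*1470 = -735/4 ≈ -183.75)
r = 340 (r = 4 - 8*(-6)*7 = 4 - (-48)*7 = 4 - 1*(-336) = 4 + 336 = 340)
q(p, g) = 2*p² (q(p, g) = (p + p)*p = (2*p)*p = 2*p²)
499810/(-302791) + K/q(r, -21) = 499810/(-302791) - 735/(4*(2*340²)) = 499810*(-1/302791) - 735/(4*(2*115600)) = -499810/302791 - 735/4/231200 = -499810/302791 - 735/4*1/231200 = -499810/302791 - 147/184960 = -92489367877/56004223360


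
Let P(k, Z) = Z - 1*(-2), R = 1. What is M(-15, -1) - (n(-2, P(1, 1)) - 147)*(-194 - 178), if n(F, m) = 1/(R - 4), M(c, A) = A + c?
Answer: -54824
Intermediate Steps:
P(k, Z) = 2 + Z (P(k, Z) = Z + 2 = 2 + Z)
n(F, m) = -⅓ (n(F, m) = 1/(1 - 4) = 1/(-3) = -⅓)
M(-15, -1) - (n(-2, P(1, 1)) - 147)*(-194 - 178) = (-1 - 15) - (-⅓ - 147)*(-194 - 178) = -16 - (-442)*(-372)/3 = -16 - 1*54808 = -16 - 54808 = -54824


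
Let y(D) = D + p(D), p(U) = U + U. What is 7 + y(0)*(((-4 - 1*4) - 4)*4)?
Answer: 7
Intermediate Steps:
p(U) = 2*U
y(D) = 3*D (y(D) = D + 2*D = 3*D)
7 + y(0)*(((-4 - 1*4) - 4)*4) = 7 + (3*0)*(((-4 - 1*4) - 4)*4) = 7 + 0*(((-4 - 4) - 4)*4) = 7 + 0*((-8 - 4)*4) = 7 + 0*(-12*4) = 7 + 0*(-48) = 7 + 0 = 7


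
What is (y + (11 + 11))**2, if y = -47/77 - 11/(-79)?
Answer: 17150521600/37002889 ≈ 463.49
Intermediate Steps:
y = -2866/6083 (y = -47*1/77 - 11*(-1/79) = -47/77 + 11/79 = -2866/6083 ≈ -0.47115)
(y + (11 + 11))**2 = (-2866/6083 + (11 + 11))**2 = (-2866/6083 + 22)**2 = (130960/6083)**2 = 17150521600/37002889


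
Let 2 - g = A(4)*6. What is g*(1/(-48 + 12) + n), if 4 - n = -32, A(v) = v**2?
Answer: -60865/18 ≈ -3381.4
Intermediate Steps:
n = 36 (n = 4 - 1*(-32) = 4 + 32 = 36)
g = -94 (g = 2 - 4**2*6 = 2 - 16*6 = 2 - 1*96 = 2 - 96 = -94)
g*(1/(-48 + 12) + n) = -94*(1/(-48 + 12) + 36) = -94*(1/(-36) + 36) = -94*(-1/36 + 36) = -94*1295/36 = -60865/18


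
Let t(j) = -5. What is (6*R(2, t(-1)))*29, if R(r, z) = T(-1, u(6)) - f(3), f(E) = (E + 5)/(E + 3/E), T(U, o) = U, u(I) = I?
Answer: -522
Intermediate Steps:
f(E) = (5 + E)/(E + 3/E)
R(r, z) = -3 (R(r, z) = -1 - 3*(5 + 3)/(3 + 3**2) = -1 - 3*8/(3 + 9) = -1 - 3*8/12 = -1 - 1*2 = -1 - 2 = -3)
(6*R(2, t(-1)))*29 = (6*(-3))*29 = -18*29 = -522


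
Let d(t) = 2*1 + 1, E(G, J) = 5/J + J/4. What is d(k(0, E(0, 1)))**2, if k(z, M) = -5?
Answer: 9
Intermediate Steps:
E(G, J) = 5/J + J/4 (E(G, J) = 5/J + J*(1/4) = 5/J + J/4)
d(t) = 3 (d(t) = 2 + 1 = 3)
d(k(0, E(0, 1)))**2 = 3**2 = 9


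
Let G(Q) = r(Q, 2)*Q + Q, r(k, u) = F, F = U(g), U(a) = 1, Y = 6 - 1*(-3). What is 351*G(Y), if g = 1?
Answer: 6318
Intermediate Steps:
Y = 9 (Y = 6 + 3 = 9)
F = 1
r(k, u) = 1
G(Q) = 2*Q (G(Q) = 1*Q + Q = Q + Q = 2*Q)
351*G(Y) = 351*(2*9) = 351*18 = 6318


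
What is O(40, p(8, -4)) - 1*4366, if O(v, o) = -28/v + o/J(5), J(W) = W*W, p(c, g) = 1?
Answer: -218333/50 ≈ -4366.7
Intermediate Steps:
J(W) = W²
O(v, o) = -28/v + o/25 (O(v, o) = -28/v + o/(5²) = -28/v + o/25)
O(40, p(8, -4)) - 1*4366 = (-28/40 + (1/25)*1) - 1*4366 = (-28*1/40 + 1/25) - 4366 = (-7/10 + 1/25) - 4366 = -33/50 - 4366 = -218333/50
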